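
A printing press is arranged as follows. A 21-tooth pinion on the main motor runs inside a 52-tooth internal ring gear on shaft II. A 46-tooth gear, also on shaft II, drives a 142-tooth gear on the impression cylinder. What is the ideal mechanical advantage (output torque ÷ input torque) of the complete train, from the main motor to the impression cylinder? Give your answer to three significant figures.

7.64

Each stage contributes driven/driver: internal gear 52/21 = 2.4762, gear mesh 142/46 = 3.087.
Overall: 2.4762 × 3.087 = 7.6439.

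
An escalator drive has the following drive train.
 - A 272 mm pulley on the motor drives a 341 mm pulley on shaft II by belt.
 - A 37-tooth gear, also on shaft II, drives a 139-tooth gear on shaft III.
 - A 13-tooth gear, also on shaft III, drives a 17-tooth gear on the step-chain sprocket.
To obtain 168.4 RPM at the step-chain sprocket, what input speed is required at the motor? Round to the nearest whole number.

Overall ratio R = 1.2537 × 3.7568 × 1.3077 = 6.1589.
Required input speed = output speed × R = 168.4 × 6.1589 = 1037.2 RPM.

1037 RPM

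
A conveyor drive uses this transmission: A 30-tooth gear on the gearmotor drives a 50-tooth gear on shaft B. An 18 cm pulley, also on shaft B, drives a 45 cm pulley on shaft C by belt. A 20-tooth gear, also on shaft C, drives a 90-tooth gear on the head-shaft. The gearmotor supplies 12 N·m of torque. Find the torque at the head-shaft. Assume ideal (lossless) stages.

Gear mesh: ratio = 50/30 = 1.6667; torque at shaft B = 12 × 1.6667 = 20 N·m.
Belt: ratio = 45/18 = 2.5; torque at shaft C = 20 × 2.5 = 50 N·m.
Gear mesh: ratio = 90/20 = 4.5; torque at the head-shaft = 50 × 4.5 = 225 N·m.

225 N·m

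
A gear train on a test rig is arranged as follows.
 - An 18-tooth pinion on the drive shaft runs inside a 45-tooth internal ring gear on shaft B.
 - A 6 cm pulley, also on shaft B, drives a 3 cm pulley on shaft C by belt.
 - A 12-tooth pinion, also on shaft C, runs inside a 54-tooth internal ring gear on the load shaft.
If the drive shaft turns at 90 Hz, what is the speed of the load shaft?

16 Hz

the drive shaft → shaft B (internal gear, 45/18): 90 ÷ 2.5 = 36 Hz
shaft B → shaft C (belt, 3/6): 36 ÷ 0.5 = 72 Hz
shaft C → the load shaft (internal gear, 54/12): 72 ÷ 4.5 = 16 Hz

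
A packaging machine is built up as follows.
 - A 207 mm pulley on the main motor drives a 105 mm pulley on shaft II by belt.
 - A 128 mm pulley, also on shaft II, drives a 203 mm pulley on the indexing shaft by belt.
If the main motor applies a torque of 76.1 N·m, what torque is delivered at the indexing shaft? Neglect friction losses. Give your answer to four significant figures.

61.22 N·m

Belt: ratio = 105/207 = 0.50725; torque at shaft II = 76.1 × 0.50725 = 38.601 N·m.
Belt: ratio = 203/128 = 1.5859; torque at the indexing shaft = 38.601 × 1.5859 = 61.219 N·m.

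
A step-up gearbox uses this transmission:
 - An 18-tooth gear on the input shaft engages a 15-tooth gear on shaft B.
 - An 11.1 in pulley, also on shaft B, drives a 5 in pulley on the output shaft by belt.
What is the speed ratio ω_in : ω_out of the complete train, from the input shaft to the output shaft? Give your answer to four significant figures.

Each stage contributes driven/driver: gear mesh 15/18 = 0.83333, belt 5/11.1 = 0.45045.
Overall: 0.83333 × 0.45045 = 0.37538.

0.3754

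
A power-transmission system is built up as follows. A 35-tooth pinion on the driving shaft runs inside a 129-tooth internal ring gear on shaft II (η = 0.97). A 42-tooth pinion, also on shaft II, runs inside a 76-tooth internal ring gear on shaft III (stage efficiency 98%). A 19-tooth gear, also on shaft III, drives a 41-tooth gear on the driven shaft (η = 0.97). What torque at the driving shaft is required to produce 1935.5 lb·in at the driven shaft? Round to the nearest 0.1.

Overall ratio R = 3.6857 × 1.8095 × 2.1579 = 14.392; overall efficiency η = 0.97 × 0.98 × 0.97 = 0.9221.
Input torque = output torque / (R × η) = 1935.5 / (14.392 × 0.9221) = 145.85 lb·in.

145.9 lb·in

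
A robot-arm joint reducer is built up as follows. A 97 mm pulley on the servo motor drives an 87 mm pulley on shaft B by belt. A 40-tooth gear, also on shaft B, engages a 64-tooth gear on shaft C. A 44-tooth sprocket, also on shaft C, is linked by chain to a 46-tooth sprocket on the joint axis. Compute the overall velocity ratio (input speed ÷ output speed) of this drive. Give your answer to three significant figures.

Each stage contributes driven/driver: belt 87/97 = 0.89691, gear mesh 64/40 = 1.6, chain 46/44 = 1.0455.
Overall: 0.89691 × 1.6 × 1.0455 = 1.5003.

1.50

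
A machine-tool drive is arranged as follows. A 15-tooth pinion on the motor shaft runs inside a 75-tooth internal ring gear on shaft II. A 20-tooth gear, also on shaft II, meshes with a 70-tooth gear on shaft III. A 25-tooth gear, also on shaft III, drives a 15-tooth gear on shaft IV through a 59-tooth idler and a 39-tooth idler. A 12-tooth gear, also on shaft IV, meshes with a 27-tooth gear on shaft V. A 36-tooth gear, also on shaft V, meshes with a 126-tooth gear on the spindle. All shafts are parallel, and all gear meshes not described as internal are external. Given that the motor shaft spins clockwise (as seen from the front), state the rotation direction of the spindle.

the motor shaft → shaft II: internal mesh, same direction → CW.
shaft II → shaft III: external mesh, 1 reversal → CCW.
shaft III → shaft IV: driver → idler → idler → driven is 3 external meshes, 3 reversals → CW.
shaft IV → shaft V: external mesh, 1 reversal → CCW.
shaft V → the spindle: external mesh, 1 reversal → CW.
6 reversals in total — an even number — so the spindle turns the same way as the motor shaft.

clockwise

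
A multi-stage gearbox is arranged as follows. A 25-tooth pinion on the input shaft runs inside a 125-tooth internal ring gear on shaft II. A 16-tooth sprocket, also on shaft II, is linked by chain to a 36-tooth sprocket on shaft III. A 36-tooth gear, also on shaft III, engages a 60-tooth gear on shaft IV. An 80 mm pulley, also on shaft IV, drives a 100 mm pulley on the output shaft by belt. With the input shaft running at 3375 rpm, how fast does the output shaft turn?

144 rpm

the input shaft → shaft II (internal gear, 125/25): 3375 ÷ 5 = 675 rpm
shaft II → shaft III (chain, 36/16): 675 ÷ 2.25 = 300 rpm
shaft III → shaft IV (gear mesh, 60/36): 300 ÷ 1.6667 = 180 rpm
shaft IV → the output shaft (belt, 100/80): 180 ÷ 1.25 = 144 rpm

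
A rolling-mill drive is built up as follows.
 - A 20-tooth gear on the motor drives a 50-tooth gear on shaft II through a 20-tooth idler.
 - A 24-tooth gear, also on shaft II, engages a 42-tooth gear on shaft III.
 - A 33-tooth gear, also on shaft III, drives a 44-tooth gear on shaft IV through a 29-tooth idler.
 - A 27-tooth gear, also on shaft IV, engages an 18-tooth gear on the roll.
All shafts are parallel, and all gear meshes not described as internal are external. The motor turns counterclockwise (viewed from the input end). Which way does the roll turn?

the motor → shaft II: driver → idler → driven is 2 external meshes, 2 reversals → CCW.
shaft II → shaft III: external mesh, 1 reversal → CW.
shaft III → shaft IV: driver → idler → driven is 2 external meshes, 2 reversals → CW.
shaft IV → the roll: external mesh, 1 reversal → CCW.
6 reversals in total — an even number — so the roll turns the same way as the motor.

counterclockwise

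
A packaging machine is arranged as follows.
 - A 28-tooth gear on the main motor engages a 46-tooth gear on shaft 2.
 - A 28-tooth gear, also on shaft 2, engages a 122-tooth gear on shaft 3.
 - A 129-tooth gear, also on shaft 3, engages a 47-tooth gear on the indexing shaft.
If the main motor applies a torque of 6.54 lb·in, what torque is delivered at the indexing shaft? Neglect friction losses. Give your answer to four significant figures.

After the gear mesh (46/28): 6.54 × 1.6429 = 10.744 lb·in
After the gear mesh (122/28): 10.744 × 4.3571 = 46.814 lb·in
After the gear mesh (47/129): 46.814 × 0.36434 = 17.056 lb·in

17.06 lb·in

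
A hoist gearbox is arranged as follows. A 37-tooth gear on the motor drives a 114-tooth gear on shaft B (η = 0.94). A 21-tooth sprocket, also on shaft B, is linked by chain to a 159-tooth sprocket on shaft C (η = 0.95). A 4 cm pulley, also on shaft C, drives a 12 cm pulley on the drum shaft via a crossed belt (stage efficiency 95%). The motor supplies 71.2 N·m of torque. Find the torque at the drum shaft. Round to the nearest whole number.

4227 N·m

gear mesh 114/37 = 3.0811 → τ = 71.2·3.0811·0.94 = 206.21 N·m
chain 159/21 = 7.5714 → τ = 206.21·7.5714·0.95 = 1483.2 N·m
belt 12/4 = 3 → τ = 1483.2·3·0.95 = 4227.2 N·m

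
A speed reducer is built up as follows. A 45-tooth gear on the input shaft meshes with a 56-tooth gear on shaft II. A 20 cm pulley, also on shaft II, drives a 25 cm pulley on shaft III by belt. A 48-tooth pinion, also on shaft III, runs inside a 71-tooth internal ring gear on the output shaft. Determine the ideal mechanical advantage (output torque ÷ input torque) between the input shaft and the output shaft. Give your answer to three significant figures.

2.30

Each stage contributes driven/driver: gear mesh 56/45 = 1.2444, belt 25/20 = 1.25, internal gear 71/48 = 1.4792.
Overall: 1.2444 × 1.25 × 1.4792 = 2.3009.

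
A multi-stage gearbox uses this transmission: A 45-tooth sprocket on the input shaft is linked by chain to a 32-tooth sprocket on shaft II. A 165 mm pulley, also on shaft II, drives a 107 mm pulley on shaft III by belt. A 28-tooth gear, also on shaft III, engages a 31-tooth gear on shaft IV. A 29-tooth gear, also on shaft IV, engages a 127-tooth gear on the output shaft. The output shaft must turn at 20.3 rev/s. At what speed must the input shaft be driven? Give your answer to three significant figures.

Overall ratio R = 0.71111 × 0.64848 × 1.1071 × 4.3793 = 2.2359.
Required input speed = output speed × R = 20.3 × 2.2359 = 45.388 rev/s.

45.4 rev/s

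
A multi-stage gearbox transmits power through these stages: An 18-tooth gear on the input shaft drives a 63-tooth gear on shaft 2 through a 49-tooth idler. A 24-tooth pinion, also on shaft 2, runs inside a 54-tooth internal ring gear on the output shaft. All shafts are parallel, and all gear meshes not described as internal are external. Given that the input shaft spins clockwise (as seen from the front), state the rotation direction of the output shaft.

clockwise

the input shaft → shaft 2: driver → idler → driven is 2 external meshes, 2 reversals → CW.
shaft 2 → the output shaft: internal mesh, same direction → CW.
2 reversals in total — an even number — so the output shaft turns the same way as the input shaft.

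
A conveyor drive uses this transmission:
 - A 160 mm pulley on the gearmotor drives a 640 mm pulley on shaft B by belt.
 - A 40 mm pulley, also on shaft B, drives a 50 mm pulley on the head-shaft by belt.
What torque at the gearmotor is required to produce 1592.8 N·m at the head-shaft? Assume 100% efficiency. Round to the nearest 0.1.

318.6 N·m

Overall ratio R = 4 × 1.25 = 5.
Input torque = output torque / R = 1592.8 / 5 = 318.56 N·m.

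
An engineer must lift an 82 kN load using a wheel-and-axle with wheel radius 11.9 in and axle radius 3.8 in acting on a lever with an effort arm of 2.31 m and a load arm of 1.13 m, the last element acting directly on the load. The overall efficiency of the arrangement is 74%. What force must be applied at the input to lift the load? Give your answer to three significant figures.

17.3 kN

Wheel-and-axle MA = R/r = 11.9/3.8 = 3.1316.
Lever MA = effort arm / load arm = 2.31/1.13 = 2.0442.
Combined ideal MA = 3.1316 × 2.0442 = 6.4017.
Actual MA = 6.4017 × 0.74 = 4.7373.
Effort = load / actual MA = 82 / 4.7373 = 17.31 kN.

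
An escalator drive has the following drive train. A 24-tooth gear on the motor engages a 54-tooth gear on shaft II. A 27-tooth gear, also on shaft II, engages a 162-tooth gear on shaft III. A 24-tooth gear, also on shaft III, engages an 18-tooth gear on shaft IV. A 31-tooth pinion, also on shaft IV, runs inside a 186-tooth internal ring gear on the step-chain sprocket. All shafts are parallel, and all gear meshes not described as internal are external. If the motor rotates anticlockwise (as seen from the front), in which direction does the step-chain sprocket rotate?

the motor → shaft II: external mesh, 1 reversal → CW.
shaft II → shaft III: external mesh, 1 reversal → CCW.
shaft III → shaft IV: external mesh, 1 reversal → CW.
shaft IV → the step-chain sprocket: internal mesh, same direction → CW.
3 reversals in total — an odd number — so the step-chain sprocket turns opposite to the motor.

clockwise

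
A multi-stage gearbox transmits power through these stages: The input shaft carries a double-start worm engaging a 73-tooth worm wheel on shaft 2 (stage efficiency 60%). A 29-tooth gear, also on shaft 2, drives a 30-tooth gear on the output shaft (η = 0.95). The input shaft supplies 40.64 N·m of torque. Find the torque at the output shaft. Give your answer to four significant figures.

After the worm (73/2): 40.64 × 36.5 × 0.60 = 890.02 N·m
After the gear mesh (30/29): 890.02 × 1.0345 × 0.95 = 874.67 N·m

874.7 N·m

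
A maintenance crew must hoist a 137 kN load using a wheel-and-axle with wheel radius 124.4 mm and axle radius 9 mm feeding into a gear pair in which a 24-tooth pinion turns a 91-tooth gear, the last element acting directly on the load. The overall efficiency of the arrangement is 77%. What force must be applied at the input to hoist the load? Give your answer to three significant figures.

Wheel-and-axle MA = R/r = 124.4/9 = 13.822.
Gear pair MA = 91/24 = 3.7917.
Combined ideal MA = 13.822 × 3.7917 = 52.409.
Actual MA = 52.409 × 0.77 = 40.355.
Effort = load / actual MA = 137 / 40.355 = 3.3949 kN.

3.39 kN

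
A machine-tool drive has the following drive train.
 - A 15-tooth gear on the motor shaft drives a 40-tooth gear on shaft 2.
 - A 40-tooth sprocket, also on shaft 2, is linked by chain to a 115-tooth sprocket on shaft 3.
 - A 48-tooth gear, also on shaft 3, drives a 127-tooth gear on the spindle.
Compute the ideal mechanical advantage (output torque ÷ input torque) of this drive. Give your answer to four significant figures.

Each stage contributes driven/driver: gear mesh 40/15 = 2.6667, chain 115/40 = 2.875, gear mesh 127/48 = 2.6458.
Overall: 2.6667 × 2.875 × 2.6458 = 20.285.

20.28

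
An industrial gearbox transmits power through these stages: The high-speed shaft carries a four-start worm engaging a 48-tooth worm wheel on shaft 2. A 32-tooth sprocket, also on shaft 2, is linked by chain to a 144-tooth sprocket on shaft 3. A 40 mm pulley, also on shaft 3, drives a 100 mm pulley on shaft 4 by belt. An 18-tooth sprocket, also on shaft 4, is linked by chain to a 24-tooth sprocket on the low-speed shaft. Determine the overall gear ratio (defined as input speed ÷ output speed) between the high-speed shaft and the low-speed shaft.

Each stage contributes driven/driver: worm 48/4 = 12, chain 144/32 = 4.5, belt 100/40 = 2.5, chain 24/18 = 1.3333.
Overall: 12 × 4.5 × 2.5 × 1.3333 = 180.

180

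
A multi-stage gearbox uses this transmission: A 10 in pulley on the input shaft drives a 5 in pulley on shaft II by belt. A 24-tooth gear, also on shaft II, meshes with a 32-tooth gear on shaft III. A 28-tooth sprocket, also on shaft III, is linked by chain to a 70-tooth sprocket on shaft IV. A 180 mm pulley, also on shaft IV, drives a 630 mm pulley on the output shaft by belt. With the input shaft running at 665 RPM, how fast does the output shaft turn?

114 RPM

belt 5/10 = 0.5 → 665/0.5 = 1330 RPM
gear mesh 32/24 = 1.3333 → 1330/1.3333 = 997.5 RPM
chain 70/28 = 2.5 → 997.5/2.5 = 399 RPM
belt 630/180 = 3.5 → 399/3.5 = 114 RPM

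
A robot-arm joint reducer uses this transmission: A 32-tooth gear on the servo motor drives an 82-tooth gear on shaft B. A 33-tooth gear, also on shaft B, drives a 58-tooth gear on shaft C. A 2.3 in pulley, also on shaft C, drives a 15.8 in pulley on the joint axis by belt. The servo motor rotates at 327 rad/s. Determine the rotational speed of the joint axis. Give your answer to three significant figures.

the servo motor → shaft B (gear mesh, 82/32): 327 ÷ 2.5625 = 127.61 rad/s
shaft B → shaft C (gear mesh, 58/33): 127.61 ÷ 1.7576 = 72.606 rad/s
shaft C → the joint axis (belt, 15.8/2.3): 72.606 ÷ 6.8696 = 10.569 rad/s

10.6 rad/s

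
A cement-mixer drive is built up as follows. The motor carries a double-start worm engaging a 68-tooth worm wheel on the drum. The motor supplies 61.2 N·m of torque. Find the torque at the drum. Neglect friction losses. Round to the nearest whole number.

2081 N·m

After the worm (68/2): 61.2 × 34 = 2080.8 N·m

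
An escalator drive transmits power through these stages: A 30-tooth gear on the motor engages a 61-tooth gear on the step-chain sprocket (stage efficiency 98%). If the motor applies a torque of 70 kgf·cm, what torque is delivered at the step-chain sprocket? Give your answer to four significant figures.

139.5 kgf·cm

After the gear mesh (61/30): 70 × 2.0333 × 0.98 = 139.49 kgf·cm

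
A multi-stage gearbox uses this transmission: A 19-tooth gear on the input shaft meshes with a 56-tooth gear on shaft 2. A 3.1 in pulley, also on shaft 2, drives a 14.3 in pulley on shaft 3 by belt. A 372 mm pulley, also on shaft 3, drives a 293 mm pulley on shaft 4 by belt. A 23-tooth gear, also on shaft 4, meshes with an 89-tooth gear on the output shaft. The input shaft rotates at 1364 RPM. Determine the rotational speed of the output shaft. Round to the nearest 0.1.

32.9 RPM

the input shaft → shaft 2 (gear mesh, 56/19): 1364 ÷ 2.9474 = 462.79 RPM
shaft 2 → shaft 3 (belt, 14.3/3.1): 462.79 ÷ 4.6129 = 100.32 RPM
shaft 3 → shaft 4 (belt, 293/372): 100.32 ÷ 0.78763 = 127.37 RPM
shaft 4 → the output shaft (gear mesh, 89/23): 127.37 ÷ 3.8696 = 32.917 RPM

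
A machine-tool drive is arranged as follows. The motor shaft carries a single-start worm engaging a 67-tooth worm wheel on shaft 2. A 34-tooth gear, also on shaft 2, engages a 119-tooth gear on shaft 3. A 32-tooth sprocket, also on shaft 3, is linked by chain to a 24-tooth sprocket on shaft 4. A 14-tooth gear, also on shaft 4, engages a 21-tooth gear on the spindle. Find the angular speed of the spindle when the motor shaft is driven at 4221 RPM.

the motor shaft → shaft 2 (worm, 67/1): 4221 ÷ 67 = 63 RPM
shaft 2 → shaft 3 (gear mesh, 119/34): 63 ÷ 3.5 = 18 RPM
shaft 3 → shaft 4 (chain, 24/32): 18 ÷ 0.75 = 24 RPM
shaft 4 → the spindle (gear mesh, 21/14): 24 ÷ 1.5 = 16 RPM

16 RPM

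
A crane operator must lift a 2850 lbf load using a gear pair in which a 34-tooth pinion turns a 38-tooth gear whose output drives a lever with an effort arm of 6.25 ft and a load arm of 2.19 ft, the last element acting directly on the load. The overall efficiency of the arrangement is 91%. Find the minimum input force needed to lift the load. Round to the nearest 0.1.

Gear pair MA = 38/34 = 1.1176.
Lever MA = effort arm / load arm = 6.25/2.19 = 2.8539.
Combined ideal MA = 1.1176 × 2.8539 = 3.1896.
Actual MA = 3.1896 × 0.91 = 2.9026.
Effort = load / actual MA = 2850 / 2.9026 = 981.89 lbf.

981.9 lbf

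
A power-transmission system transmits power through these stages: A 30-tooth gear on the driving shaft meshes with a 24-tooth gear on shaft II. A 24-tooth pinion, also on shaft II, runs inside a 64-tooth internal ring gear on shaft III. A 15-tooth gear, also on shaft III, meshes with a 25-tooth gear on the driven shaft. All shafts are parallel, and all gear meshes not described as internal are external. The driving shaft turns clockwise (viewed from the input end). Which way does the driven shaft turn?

clockwise

the driving shaft → shaft II: external mesh, 1 reversal → CCW.
shaft II → shaft III: internal mesh, same direction → CCW.
shaft III → the driven shaft: external mesh, 1 reversal → CW.
2 reversals in total — an even number — so the driven shaft turns the same way as the driving shaft.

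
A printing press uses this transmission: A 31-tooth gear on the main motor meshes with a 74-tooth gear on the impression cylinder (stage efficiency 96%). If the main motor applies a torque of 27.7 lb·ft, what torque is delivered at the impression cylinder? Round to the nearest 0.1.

gear mesh 74/31 = 2.3871 → τ = 27.7·2.3871·0.96 = 63.478 lb·ft

63.5 lb·ft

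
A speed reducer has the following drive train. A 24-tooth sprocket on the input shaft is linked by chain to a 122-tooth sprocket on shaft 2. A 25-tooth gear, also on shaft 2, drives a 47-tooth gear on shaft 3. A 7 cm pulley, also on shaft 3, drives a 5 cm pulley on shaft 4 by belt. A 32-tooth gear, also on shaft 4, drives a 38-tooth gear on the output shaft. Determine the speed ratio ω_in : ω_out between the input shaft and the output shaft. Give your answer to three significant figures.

Each stage contributes driven/driver: chain 122/24 = 5.0833, gear mesh 47/25 = 1.88, belt 5/7 = 0.71429, gear mesh 38/32 = 1.1875.
Overall: 5.0833 × 1.88 × 0.71429 × 1.1875 = 8.1061.

8.11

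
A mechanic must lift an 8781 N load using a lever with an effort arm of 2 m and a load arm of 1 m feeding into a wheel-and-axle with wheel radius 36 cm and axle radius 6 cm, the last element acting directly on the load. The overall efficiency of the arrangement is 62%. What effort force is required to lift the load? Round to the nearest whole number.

1180 N

Lever MA = effort arm / load arm = 2/1 = 2.
Wheel-and-axle MA = R/r = 36/6 = 6.
Combined ideal MA = 2 × 6 = 12.
Actual MA = 12 × 0.62 = 7.44.
Effort = load / actual MA = 8781 / 7.44 = 1180.2 N.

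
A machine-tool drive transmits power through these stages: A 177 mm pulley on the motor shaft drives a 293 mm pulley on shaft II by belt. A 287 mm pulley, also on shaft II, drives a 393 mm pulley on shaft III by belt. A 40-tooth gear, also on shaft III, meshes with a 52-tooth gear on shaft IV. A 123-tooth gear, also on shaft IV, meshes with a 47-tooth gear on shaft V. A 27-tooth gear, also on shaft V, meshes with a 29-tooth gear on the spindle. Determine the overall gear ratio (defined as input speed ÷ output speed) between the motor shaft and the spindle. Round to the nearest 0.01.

1.21

Each stage contributes driven/driver: belt 293/177 = 1.6554, belt 393/287 = 1.3693, gear mesh 52/40 = 1.3, gear mesh 47/123 = 0.38211, gear mesh 29/27 = 1.0741.
Overall: 1.6554 × 1.3693 × 1.3 × 0.38211 × 1.0741 = 1.2094.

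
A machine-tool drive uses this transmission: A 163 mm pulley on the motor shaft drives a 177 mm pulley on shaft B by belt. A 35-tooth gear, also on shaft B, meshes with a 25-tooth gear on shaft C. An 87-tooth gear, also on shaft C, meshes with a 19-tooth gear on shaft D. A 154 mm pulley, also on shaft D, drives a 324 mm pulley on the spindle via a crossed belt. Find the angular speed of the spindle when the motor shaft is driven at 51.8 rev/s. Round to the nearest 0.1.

145.3 rev/s

Belt: ratio = 177/163 = 1.0859, so shaft B turns at 51.8 / 1.0859 = 47.703 rev/s.
Gear mesh: ratio = 25/35 = 0.71429, so shaft C turns at 47.703 / 0.71429 = 66.784 rev/s.
Gear mesh: ratio = 19/87 = 0.21839, so shaft D turns at 66.784 / 0.21839 = 305.8 rev/s.
Belt: ratio = 324/154 = 2.1039, so the spindle turns at 305.8 / 2.1039 = 145.35 rev/s.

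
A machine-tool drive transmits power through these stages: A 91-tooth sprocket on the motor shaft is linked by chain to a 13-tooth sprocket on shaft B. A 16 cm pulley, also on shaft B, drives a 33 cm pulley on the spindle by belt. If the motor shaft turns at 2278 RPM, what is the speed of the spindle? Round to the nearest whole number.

chain 13/91 = 0.14286 → 2278/0.14286 = 15946 RPM
belt 33/16 = 2.0625 → 15946/2.0625 = 7731.4 RPM

7731 RPM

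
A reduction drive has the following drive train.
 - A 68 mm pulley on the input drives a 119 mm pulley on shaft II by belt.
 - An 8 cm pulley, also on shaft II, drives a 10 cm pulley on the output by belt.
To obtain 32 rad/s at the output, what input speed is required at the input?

Overall ratio R = 1.75 × 1.25 = 2.1875.
Required input speed = output speed × R = 32 × 2.1875 = 70 rad/s.

70 rad/s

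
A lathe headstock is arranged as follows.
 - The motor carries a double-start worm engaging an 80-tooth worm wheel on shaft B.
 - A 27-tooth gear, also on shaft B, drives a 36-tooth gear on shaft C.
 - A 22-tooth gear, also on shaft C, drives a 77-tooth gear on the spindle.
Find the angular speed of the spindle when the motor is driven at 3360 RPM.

18 RPM

worm 80/2 = 40 → 3360/40 = 84 RPM
gear mesh 36/27 = 1.3333 → 84/1.3333 = 63 RPM
gear mesh 77/22 = 3.5 → 63/3.5 = 18 RPM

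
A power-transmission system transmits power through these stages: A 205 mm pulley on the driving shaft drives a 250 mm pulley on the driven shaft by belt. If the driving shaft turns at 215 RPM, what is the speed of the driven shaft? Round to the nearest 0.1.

176.3 RPM

the driving shaft → the driven shaft (belt, 250/205): 215 ÷ 1.2195 = 176.3 RPM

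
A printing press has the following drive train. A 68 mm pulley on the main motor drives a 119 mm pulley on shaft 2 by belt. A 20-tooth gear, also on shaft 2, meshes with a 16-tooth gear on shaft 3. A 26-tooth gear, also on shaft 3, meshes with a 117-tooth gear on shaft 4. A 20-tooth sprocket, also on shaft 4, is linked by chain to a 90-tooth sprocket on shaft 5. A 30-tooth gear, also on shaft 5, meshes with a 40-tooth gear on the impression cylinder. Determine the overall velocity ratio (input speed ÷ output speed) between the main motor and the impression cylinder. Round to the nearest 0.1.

37.8

Each stage contributes driven/driver: belt 119/68 = 1.75, gear mesh 16/20 = 0.8, gear mesh 117/26 = 4.5, chain 90/20 = 4.5, gear mesh 40/30 = 1.3333.
Overall: 1.75 × 0.8 × 4.5 × 4.5 × 1.3333 = 37.8.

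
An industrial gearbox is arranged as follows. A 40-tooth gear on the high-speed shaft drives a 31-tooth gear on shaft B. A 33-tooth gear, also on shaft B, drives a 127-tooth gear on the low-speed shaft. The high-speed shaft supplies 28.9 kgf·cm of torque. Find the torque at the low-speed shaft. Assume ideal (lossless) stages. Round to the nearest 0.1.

Gear mesh: ratio = 31/40 = 0.775; torque at shaft B = 28.9 × 0.775 = 22.398 kgf·cm.
Gear mesh: ratio = 127/33 = 3.8485; torque at the low-speed shaft = 22.398 × 3.8485 = 86.196 kgf·cm.

86.2 kgf·cm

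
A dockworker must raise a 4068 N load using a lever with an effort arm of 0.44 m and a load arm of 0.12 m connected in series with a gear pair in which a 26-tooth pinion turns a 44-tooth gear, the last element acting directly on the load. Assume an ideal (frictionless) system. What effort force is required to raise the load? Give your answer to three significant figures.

Lever MA = effort arm / load arm = 0.44/0.12 = 3.6667.
Gear pair MA = 44/26 = 1.6923.
Combined ideal MA = 3.6667 × 1.6923 = 6.2051.
Effort = load / MA = 4068 / 6.2051 = 655.59 N.

656 N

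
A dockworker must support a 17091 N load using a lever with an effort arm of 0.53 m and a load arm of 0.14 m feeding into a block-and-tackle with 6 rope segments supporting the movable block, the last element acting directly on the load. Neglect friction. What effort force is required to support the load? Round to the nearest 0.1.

Lever MA = effort arm / load arm = 0.53/0.14 = 3.7857.
Block-and-tackle MA = number of supporting rope parts = 6.
Combined ideal MA = 3.7857 × 6 = 22.714.
Effort = load / MA = 17091 / 22.714 = 752.43 N.

752.4 N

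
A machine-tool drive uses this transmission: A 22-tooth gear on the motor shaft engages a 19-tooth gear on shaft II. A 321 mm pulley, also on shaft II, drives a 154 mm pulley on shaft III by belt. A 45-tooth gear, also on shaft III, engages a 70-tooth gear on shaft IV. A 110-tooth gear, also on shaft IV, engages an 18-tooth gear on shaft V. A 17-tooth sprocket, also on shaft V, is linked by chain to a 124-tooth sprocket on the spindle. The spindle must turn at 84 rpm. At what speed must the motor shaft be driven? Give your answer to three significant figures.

Overall ratio R = 0.86364 × 0.47975 × 1.5556 × 0.16364 × 7.2941 = 0.76928.
Required input speed = output speed × R = 84 × 0.76928 = 64.62 rpm.

64.6 rpm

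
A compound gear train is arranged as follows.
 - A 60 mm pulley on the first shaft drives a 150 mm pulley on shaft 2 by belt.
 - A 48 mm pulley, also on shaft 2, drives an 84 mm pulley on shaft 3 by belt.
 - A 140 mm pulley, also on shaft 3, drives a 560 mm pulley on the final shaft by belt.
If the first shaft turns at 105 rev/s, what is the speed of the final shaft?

6 rev/s

the first shaft → shaft 2 (belt, 150/60): 105 ÷ 2.5 = 42 rev/s
shaft 2 → shaft 3 (belt, 84/48): 42 ÷ 1.75 = 24 rev/s
shaft 3 → the final shaft (belt, 560/140): 24 ÷ 4 = 6 rev/s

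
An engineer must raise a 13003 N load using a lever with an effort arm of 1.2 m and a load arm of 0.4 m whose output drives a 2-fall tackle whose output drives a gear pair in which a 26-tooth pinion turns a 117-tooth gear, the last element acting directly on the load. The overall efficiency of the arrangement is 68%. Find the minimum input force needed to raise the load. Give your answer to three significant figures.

Lever MA = effort arm / load arm = 1.2/0.4 = 3.
Block-and-tackle MA = number of supporting rope parts = 2.
Gear pair MA = 117/26 = 4.5.
Combined ideal MA = 3 × 2 × 4.5 = 27.
Actual MA = 27 × 0.68 = 18.36.
Effort = load / actual MA = 13003 / 18.36 = 708.22 N.

708 N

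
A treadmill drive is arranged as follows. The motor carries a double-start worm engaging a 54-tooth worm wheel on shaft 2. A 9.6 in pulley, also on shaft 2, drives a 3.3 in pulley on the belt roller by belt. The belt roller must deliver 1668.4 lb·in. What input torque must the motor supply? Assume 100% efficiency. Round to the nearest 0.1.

Overall ratio R = 27 × 0.34375 = 9.2812.
Input torque = output torque / R = 1668.4 / 9.2812 = 179.76 lb·in.

179.8 lb·in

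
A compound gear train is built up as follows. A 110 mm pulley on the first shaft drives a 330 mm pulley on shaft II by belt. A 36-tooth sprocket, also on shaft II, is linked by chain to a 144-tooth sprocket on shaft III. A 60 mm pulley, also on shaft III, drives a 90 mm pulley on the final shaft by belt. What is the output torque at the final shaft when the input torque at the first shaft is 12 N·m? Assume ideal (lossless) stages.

216 N·m

belt 330/110 = 3 → τ = 12·3 = 36 N·m
chain 144/36 = 4 → τ = 36·4 = 144 N·m
belt 90/60 = 1.5 → τ = 144·1.5 = 216 N·m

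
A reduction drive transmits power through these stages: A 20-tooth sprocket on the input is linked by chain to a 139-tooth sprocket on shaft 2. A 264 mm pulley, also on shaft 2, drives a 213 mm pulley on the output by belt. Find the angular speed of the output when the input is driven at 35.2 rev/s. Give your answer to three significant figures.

6.28 rev/s

Chain: ratio = 139/20 = 6.95, so shaft 2 turns at 35.2 / 6.95 = 5.0647 rev/s.
Belt: ratio = 213/264 = 0.80682, so the output turns at 5.0647 / 0.80682 = 6.2774 rev/s.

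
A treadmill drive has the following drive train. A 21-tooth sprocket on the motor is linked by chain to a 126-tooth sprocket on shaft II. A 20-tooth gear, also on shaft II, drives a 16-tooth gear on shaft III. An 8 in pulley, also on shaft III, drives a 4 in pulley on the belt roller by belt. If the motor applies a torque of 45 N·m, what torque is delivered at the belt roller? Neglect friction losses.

After the chain (126/21): 45 × 6 = 270 N·m
After the gear mesh (16/20): 270 × 0.8 = 216 N·m
After the belt (4/8): 216 × 0.5 = 108 N·m

108 N·m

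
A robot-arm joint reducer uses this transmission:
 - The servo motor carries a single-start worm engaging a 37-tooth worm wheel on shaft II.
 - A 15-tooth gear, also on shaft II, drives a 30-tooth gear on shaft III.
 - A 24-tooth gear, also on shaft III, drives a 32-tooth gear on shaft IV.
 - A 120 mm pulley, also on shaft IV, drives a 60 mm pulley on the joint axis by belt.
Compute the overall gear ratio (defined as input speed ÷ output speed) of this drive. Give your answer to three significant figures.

Each stage contributes driven/driver: worm 37/1 = 37, gear mesh 30/15 = 2, gear mesh 32/24 = 1.3333, belt 60/120 = 0.5.
Overall: 37 × 2 × 1.3333 × 0.5 = 49.333.

49.3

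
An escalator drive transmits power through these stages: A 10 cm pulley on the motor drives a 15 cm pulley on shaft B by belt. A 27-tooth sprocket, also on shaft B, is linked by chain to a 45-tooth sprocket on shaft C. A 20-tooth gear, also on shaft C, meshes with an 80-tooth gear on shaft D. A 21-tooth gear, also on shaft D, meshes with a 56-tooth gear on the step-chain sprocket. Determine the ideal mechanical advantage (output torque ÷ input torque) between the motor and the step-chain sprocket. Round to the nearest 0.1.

26.7

Each stage contributes driven/driver: belt 15/10 = 1.5, chain 45/27 = 1.6667, gear mesh 80/20 = 4, gear mesh 56/21 = 2.6667.
Overall: 1.5 × 1.6667 × 4 × 2.6667 = 26.667.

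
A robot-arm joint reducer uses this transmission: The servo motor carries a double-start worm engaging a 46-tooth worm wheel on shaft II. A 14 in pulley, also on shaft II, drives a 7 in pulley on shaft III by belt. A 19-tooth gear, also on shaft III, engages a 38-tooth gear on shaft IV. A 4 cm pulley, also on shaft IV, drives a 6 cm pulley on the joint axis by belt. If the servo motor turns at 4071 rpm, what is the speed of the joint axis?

118 rpm

Worm: ratio = 46/2 = 23, so shaft II turns at 4071 / 23 = 177 rpm.
Belt: ratio = 7/14 = 0.5, so shaft III turns at 177 / 0.5 = 354 rpm.
Gear mesh: ratio = 38/19 = 2, so shaft IV turns at 354 / 2 = 177 rpm.
Belt: ratio = 6/4 = 1.5, so the joint axis turns at 177 / 1.5 = 118 rpm.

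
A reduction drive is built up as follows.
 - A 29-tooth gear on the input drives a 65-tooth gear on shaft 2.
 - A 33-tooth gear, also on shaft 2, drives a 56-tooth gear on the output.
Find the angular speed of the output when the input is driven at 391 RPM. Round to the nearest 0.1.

102.8 RPM

gear mesh 65/29 = 2.2414 → 391/2.2414 = 174.45 RPM
gear mesh 56/33 = 1.697 → 174.45/1.697 = 102.8 RPM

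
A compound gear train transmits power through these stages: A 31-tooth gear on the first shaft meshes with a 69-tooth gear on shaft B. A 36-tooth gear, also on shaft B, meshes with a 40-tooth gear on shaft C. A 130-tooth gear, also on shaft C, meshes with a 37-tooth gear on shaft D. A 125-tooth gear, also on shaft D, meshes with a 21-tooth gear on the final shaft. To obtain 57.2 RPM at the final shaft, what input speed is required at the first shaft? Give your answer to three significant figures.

Overall ratio R = 2.2258 × 1.1111 × 0.28462 × 0.168 = 0.11825.
Required input speed = output speed × R = 57.2 × 0.11825 = 6.7641 RPM.

6.76 RPM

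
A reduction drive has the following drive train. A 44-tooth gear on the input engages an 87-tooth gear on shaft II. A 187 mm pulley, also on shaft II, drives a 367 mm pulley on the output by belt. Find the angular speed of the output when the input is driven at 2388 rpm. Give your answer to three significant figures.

615 rpm

gear mesh 87/44 = 1.9773 → 2388/1.9773 = 1207.7 rpm
belt 367/187 = 1.9626 → 1207.7/1.9626 = 615.38 rpm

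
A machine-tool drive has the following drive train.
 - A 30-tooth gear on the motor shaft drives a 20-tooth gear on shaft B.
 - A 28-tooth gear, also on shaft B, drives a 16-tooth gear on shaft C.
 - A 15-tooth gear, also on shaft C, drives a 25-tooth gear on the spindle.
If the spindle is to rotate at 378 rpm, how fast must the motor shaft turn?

240 rpm

Overall ratio R = 0.66667 × 0.57143 × 1.6667 = 0.63492.
Required input speed = output speed × R = 378 × 0.63492 = 240 rpm.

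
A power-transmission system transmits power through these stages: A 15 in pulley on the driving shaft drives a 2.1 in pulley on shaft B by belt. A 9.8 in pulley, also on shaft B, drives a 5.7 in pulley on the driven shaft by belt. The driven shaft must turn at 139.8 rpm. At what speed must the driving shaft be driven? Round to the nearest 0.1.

11.4 rpm

Overall ratio R = 0.14 × 0.58163 = 0.081429.
Required input speed = output speed × R = 139.8 × 0.081429 = 11.384 rpm.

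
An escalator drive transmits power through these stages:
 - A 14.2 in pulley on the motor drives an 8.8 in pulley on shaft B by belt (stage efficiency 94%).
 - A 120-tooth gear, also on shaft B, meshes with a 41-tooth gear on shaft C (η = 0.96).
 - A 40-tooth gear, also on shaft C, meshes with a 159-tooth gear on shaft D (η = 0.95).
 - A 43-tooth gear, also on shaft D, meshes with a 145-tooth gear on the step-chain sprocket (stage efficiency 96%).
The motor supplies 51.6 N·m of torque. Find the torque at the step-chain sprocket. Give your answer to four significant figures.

belt 8.8/14.2 = 0.61972 → τ = 51.6·0.61972·0.94 = 30.059 N·m
gear mesh 41/120 = 0.34167 → τ = 30.059·0.34167·0.96 = 9.8593 N·m
gear mesh 159/40 = 3.975 → τ = 9.8593·3.975·0.95 = 37.231 N·m
gear mesh 145/43 = 3.3721 → τ = 37.231·3.3721·0.96 = 120.53 N·m

120.5 N·m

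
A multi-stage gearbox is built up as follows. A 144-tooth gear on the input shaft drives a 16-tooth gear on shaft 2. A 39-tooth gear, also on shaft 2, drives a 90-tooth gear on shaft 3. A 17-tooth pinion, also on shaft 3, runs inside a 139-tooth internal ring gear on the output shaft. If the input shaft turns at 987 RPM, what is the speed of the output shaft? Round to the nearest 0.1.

gear mesh 16/144 = 0.11111 → 987/0.11111 = 8883 RPM
gear mesh 90/39 = 2.3077 → 8883/2.3077 = 3849.3 RPM
internal gear 139/17 = 8.1765 → 3849.3/8.1765 = 470.78 RPM

470.8 RPM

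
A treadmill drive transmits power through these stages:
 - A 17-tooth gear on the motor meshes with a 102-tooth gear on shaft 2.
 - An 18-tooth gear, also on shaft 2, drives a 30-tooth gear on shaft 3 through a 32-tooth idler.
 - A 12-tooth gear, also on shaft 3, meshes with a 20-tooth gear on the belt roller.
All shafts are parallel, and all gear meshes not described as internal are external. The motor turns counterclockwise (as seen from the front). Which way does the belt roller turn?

counterclockwise

the motor → shaft 2: external mesh, 1 reversal → CW.
shaft 2 → shaft 3: driver → idler → driven is 2 external meshes, 2 reversals → CW.
shaft 3 → the belt roller: external mesh, 1 reversal → CCW.
4 reversals in total — an even number — so the belt roller turns the same way as the motor.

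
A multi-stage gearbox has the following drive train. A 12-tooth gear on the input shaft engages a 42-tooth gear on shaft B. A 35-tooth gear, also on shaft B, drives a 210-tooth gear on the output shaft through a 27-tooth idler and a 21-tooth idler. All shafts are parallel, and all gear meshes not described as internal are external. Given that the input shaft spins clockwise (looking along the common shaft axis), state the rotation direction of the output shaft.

the input shaft → shaft B: external mesh, 1 reversal → CCW.
shaft B → the output shaft: driver → idler → idler → driven is 3 external meshes, 3 reversals → CW.
4 reversals in total — an even number — so the output shaft turns the same way as the input shaft.

clockwise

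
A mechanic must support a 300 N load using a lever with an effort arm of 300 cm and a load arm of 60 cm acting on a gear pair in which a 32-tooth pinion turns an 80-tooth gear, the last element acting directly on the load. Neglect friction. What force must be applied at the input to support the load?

Lever MA = effort arm / load arm = 300/60 = 5.
Gear pair MA = 80/32 = 2.5.
Combined ideal MA = 5 × 2.5 = 12.5.
Effort = load / MA = 300 / 12.5 = 24 N.

24 N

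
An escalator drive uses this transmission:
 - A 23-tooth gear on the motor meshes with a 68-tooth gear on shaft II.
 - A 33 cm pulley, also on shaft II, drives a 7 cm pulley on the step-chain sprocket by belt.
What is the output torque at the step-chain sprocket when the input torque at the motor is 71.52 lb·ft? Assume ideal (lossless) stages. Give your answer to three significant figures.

gear mesh 68/23 = 2.9565 → τ = 71.52·2.9565 = 211.45 lb·ft
belt 7/33 = 0.21212 → τ = 211.45·0.21212 = 44.853 lb·ft

44.9 lb·ft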